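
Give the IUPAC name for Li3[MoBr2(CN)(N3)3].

lithium triazidodibromocyanomolybdate(III)

The 3 lithium counter-ions carry a total charge of +3, so each complex ion is 3−.
Ligand charges: 2×bromo (-1 each), 1×cyano (-1 each), 3×azido (-1 each); total -6. So Mo + (-6) = 3−, giving Mo = +3.
Ligands are named alphabetically: azido before bromo before cyano.
The complex ion is anionic, so molybdenum takes the -ate form molybdate(III).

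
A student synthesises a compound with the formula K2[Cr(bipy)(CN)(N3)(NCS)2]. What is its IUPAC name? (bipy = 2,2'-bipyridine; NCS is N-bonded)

The 2 potassium counter-ions carry a total charge of +2, so each complex ion is 2−.
Ligand charges: 1×cyano (-1 each), 1×azido (-1 each), 1×2,2'-bipyridine (neutral), 2×isothiocyanato (-1 each); total -4. So Cr + (-4) = 2−, giving Cr = +2.
Ligands are named alphabetically: azido before bipyridine before cyano before isothiocyanato.
The complex ion is anionic, so chromium takes the -ate form chromate(II).

potassium azido(2,2'-bipyridine)cyanodiisothiocyanatochromate(II)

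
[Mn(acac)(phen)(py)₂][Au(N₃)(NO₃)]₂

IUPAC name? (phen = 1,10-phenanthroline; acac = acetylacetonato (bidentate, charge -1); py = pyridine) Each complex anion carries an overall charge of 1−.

The complex anion is given as 1−; its ligand charges sum to -2, so Au = +1.
With 2 anions per cation, the cation must be 2×1 = 2+.
Cation: ligand charges sum to -1; for the ion to be 2+, Mn = +3.

(acetylacetonato)(1,10-phenanthroline)bis(pyridine)manganese(III) azidonitratoaurate(I)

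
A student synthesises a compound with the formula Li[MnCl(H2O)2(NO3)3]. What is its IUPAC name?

The 1 lithium counter-ion carries a total charge of +1, so each complex ion is 1−.
Ligand charges: 1×chloro (-1 each), 3×nitrato (-1 each), 2×aqua (neutral); total -4. So Mn + (-4) = 1−, giving Mn = +3.
Ligands are named alphabetically: aqua before chloro before nitrato.
The complex ion is anionic, so manganese takes the -ate form manganate(III).

lithium diaquachlorotrinitratomanganate(III)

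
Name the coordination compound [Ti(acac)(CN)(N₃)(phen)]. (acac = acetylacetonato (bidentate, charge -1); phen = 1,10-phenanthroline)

(acetylacetonato)azidocyano(1,10-phenanthroline)titanium(III)

There is no counter-ion, so the complex is neutral overall.
Ligand charges: 1×acetylacetonato (-1 each), 1×cyano (-1 each), 1×1,10-phenanthroline (neutral), 1×azido (-1 each); total -3. So Ti + (-3) = 0, giving Ti = +3.
Ligands are named alphabetically: acetylacetonato before azido before cyano before phenanthroline.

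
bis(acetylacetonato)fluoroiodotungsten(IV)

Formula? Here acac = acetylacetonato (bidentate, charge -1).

Ligands: 2 acetylacetonato (acac, -1), 1 iodo (I, -1), 1 fluoro (F, -1). Ligand charge sum = -4.
With W in oxidation state +4, the complex ion is [W...].

[W(acac)2FI]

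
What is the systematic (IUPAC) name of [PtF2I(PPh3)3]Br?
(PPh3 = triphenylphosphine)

The 1 bromide counter-ion carries a total charge of -1, so each complex ion is 1+.
Ligand charges: 1×iodo (-1 each), 3×triphenylphosphine (neutral), 2×fluoro (-1 each); total -3. So Pt + (-3) = 1+, giving Pt = +4.
Ligands are named alphabetically: fluoro before iodo before triphenylphosphine.

difluoroiodotris(triphenylphosphine)platinum(IV) bromide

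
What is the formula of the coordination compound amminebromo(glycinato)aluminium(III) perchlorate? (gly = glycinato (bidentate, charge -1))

[AlBr(gly)(NH3)]ClO4

Ligands: 1 glycinato (gly, -1), 1 ammine (NH3, neutral), 1 bromo (Br, -1). Ligand charge sum = -2.
With Al in oxidation state +3, the complex ion is [Al...]^1+.
Charge balance with perchlorate (-1) requires 1 complex ion per 1 perchlorate.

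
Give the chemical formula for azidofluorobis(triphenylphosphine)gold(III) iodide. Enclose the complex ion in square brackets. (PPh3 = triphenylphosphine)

[AuF(N3)(PPh3)2]I

Ligands: 1 azido (N3, -1), 2 triphenylphosphine (PPh3, neutral), 1 fluoro (F, -1). Ligand charge sum = -2.
Charge balance with iodide (-1) requires 1 complex ion per 1 iodide.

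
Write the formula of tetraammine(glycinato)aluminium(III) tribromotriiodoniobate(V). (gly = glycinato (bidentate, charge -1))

Cation [Al…]: ligand charges -1, Al(III) ⇒ ion charge 2+.
Anion [Nb…]: ligand charges -6, Nb(V) ⇒ ion charge 1−.

[Al(gly)(NH3)4][NbBr3I3]2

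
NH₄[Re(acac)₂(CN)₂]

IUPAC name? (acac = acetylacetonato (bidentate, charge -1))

ammonium bis(acetylacetonato)dicyanorhenate(III)

The 1 ammonium counter-ion carries a total charge of +1, so each complex ion is 1−.
Ligand charges: 2×acetylacetonato (-1 each), 2×cyano (-1 each); total -4. So Re + (-4) = 1−, giving Re = +3.
The complex ion is anionic, so rhenium takes the -ate form rhenate(III).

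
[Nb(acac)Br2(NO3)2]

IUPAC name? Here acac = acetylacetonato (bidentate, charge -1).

(acetylacetonato)dibromodinitratoniobium(V)

There is no counter-ion, so the complex is neutral overall.
Ligand charges: 2×nitrato (-1 each), 1×acetylacetonato (-1 each), 2×bromo (-1 each); total -5. So Nb + (-5) = 0, giving Nb = +5.
Ligands are named alphabetically: acetylacetonato before bromo before nitrato.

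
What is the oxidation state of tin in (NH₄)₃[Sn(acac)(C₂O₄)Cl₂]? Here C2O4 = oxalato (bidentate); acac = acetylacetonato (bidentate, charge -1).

+2

3 ammonium outside the brackets (+1 each) → the complex ion is 3−.
Ligand charges: 1×C2O4 = -2; 2×Cl = -2; 1×acac = -1; sum -5.
Sn + (-5) = 3− ⇒ Sn is +2.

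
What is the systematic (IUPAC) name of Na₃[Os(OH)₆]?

sodium hexahydroxoosmate(III)

The 3 sodium counter-ions carry a total charge of +3, so each complex ion is 3−.
Ligand charges: 6×hydroxo (-1 each); total -6. So Os + (-6) = 3−, giving Os = +3.
The complex ion is anionic, so osmium takes the -ate form osmate(III).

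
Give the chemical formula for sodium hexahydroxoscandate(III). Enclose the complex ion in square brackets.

Ligands: 6 hydroxo (OH, -1). Ligand charge sum = -6.
Charge balance with sodium (+1) requires 1 complex ion per 3 sodium.

Na3[Sc(OH)6]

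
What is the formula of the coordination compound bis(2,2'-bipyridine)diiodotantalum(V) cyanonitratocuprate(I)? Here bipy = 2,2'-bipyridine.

[Ta(bipy)2I2][Cu(CN)(NO3)]3

Cation [Ta…]: ligand charges -2, Ta(V) ⇒ ion charge 3+.
Anion [Cu…]: ligand charges -2, Cu(I) ⇒ ion charge 1−.
One 3+ cation requires 3 of the 1− anion.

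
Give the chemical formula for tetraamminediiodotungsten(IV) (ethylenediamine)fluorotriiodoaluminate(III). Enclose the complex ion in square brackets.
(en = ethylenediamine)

[WI2(NH3)4][Al(en)FI3]2

Cation [W…]: ligand charges -2, W(IV) ⇒ ion charge 2+.
Anion [Al…]: ligand charges -4, Al(III) ⇒ ion charge 1−.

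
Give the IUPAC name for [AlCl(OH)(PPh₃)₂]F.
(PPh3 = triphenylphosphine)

The 1 fluoride counter-ion carries a total charge of -1, so each complex ion is 1+.
Ligand charges: 1×hydroxo (-1 each), 1×chloro (-1 each), 2×triphenylphosphine (neutral); total -2. So Al + (-2) = 1+, giving Al = +3.
Ligands are named alphabetically: chloro before hydroxo before triphenylphosphine.

chlorohydroxobis(triphenylphosphine)aluminium(III) fluoride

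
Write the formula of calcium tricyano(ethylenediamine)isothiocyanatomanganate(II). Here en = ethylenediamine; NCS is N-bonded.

Ligands: 1 ethylenediamine (en, neutral), 1 isothiocyanato (NCS, -1), 3 cyano (CN, -1). Ligand charge sum = -4.
With Mn in oxidation state +2, the complex ion is [Mn...]^2−.
Charge balance with calcium (+2) requires 1 complex ion per 1 calcium.

Ca[Mn(CN)3(en)(NCS)]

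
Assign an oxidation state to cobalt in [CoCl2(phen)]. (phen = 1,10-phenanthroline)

+2

No counter-ion: the bracketed complex is neutral.
Ligand charges: 1×phen neutral; 2×Cl = -2; sum -2.
Co + (-2) = 0 ⇒ Co is +2.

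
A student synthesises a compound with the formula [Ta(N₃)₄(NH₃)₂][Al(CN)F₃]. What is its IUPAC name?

diamminetetraazidotantalum(V) cyanotrifluoroaluminate(III)

Both ions are complex: the cation is named first with the plain metal name, the anion second with the -ate form; each ion's ligands are alphabetised independently.
Aluminium is always +3 in its complexes; the anion's ligand charges sum to -4, so the complex anion is 1−.
A 1:1 salt means the cation carries the equal and opposite charge, 1+.
Cation: ligand charges sum to -4; for the ion to be 1+, Ta = +5.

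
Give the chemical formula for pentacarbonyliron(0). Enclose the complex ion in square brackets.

[Fe(CO)5]

Ligands: 5 carbonyl (CO, neutral). Ligand charge sum = 0.
With Fe in oxidation state 0, the complex ion is [Fe...].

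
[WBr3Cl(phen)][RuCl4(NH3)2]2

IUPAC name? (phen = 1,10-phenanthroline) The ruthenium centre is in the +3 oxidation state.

tribromochloro(1,10-phenanthroline)tungsten(VI) diamminetetrachlororuthenate(III)

Both ions are complex: the cation is named first with the plain metal name, the anion second with the -ate form; each ion's ligands are alphabetised independently.
Ru is given as +3; the anion's ligand charges sum to -4, so the complex anion is 1−.
With 2 anions per cation, the cation must be 2×1 = 2+.
Cation: ligand charges sum to -4; for the ion to be 2+, W = +6.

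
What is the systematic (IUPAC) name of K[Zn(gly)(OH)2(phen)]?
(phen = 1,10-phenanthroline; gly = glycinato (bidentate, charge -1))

potassium (glycinato)dihydroxo(1,10-phenanthroline)zincate(II)

The 1 potassium counter-ion carries a total charge of +1, so each complex ion is 1−.
Ligand charges: 2×hydroxo (-1 each), 1×1,10-phenanthroline (neutral), 1×glycinato (-1 each); total -3. So Zn + (-3) = 1−, giving Zn = +2.
Ligands are named alphabetically: glycinato before hydroxo before phenanthroline.
The complex ion is anionic, so zinc takes the -ate form zincate(II).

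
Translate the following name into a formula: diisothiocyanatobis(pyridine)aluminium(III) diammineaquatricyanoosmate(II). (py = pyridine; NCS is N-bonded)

Cation [Al…]: ligand charges -2, Al(III) ⇒ ion charge 1+.
Anion [Os…]: ligand charges -3, Os(II) ⇒ ion charge 1−.

[Al(NCS)2(py)2][Os(CN)3(H2O)(NH3)2]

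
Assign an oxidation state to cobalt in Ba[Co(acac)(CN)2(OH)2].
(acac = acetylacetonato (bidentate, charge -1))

+3

1 barium outside the brackets (+2 each) → the complex ion is 2−.
Ligand charges: 1×acac = -1; 2×OH = -2; 2×CN = -2; sum -5.
Co + (-5) = 2− ⇒ Co is +3.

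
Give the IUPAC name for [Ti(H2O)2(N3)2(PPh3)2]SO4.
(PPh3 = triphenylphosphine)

The 1 sulfate counter-ion carries a total charge of -2, so each complex ion is 2+.
Ligand charges: 2×azido (-1 each), 2×aqua (neutral), 2×triphenylphosphine (neutral); total -2. So Ti + (-2) = 2+, giving Ti = +4.
Ligands are named alphabetically: aqua before azido before triphenylphosphine.

diaquadiazidobis(triphenylphosphine)titanium(IV) sulfate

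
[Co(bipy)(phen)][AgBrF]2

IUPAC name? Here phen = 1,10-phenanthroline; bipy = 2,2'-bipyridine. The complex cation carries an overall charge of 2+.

(2,2'-bipyridine)(1,10-phenanthroline)cobalt(II) bromofluoroargentate(I)

Both ions are complex: the cation is named first with the plain metal name, the anion second with the -ate form; each ion's ligands are alphabetised independently.
The complex cation is given as 2+; its ligand charges sum to 0, so Co = +2.
With 2 anions per cation, each anion must be 2/2 = 1−.
Anion: ligand charges sum to -2; for the ion to be 1−, Ag = +1.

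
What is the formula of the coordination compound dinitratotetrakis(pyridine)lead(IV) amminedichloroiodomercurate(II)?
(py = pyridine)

[Pb(NO3)2(py)4][HgCl2I(NH3)]2

Cation [Pb…]: ligand charges -2, Pb(IV) ⇒ ion charge 2+.
Anion [Hg…]: ligand charges -3, Hg(II) ⇒ ion charge 1−.
One 2+ cation requires 2 of the 1− anion.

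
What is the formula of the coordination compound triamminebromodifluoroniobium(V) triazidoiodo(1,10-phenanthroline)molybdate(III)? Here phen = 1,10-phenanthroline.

[NbBrF2(NH3)3][MoI(N3)3(phen)]2

Cation [Nb…]: ligand charges -3, Nb(V) ⇒ ion charge 2+.
Anion [Mo…]: ligand charges -4, Mo(III) ⇒ ion charge 1−.
One 2+ cation requires 2 of the 1− anion.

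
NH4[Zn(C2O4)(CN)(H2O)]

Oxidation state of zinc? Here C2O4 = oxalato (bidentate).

+2

1 ammonium outside the brackets (+1 each) → the complex ion is 1−.
Ligand charges: 1×C2O4 = -2; 1×CN = -1; 1×H2O neutral; sum -3.
Zn + (-3) = 1− ⇒ Zn is +2.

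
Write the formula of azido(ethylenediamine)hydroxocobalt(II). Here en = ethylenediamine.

Ligands: 1 hydroxo (OH, -1), 1 azido (N3, -1), 1 ethylenediamine (en, neutral). Ligand charge sum = -2.
With Co in oxidation state +2, the complex ion is [Co...].

[Co(en)(N3)(OH)]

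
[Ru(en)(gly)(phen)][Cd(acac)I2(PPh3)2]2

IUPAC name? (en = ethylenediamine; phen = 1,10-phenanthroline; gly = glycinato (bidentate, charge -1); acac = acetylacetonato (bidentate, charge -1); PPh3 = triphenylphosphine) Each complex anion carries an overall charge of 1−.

(ethylenediamine)(glycinato)(1,10-phenanthroline)ruthenium(III) (acetylacetonato)diiodobis(triphenylphosphine)cadmate(II)

Both ions are complex: the cation is named first with the plain metal name, the anion second with the -ate form; each ion's ligands are alphabetised independently.
The complex anion is given as 1−; its ligand charges sum to -3, so Cd = +2.
With 2 anions per cation, the cation must be 2×1 = 2+.
Cation: ligand charges sum to -1; for the ion to be 2+, Ru = +3.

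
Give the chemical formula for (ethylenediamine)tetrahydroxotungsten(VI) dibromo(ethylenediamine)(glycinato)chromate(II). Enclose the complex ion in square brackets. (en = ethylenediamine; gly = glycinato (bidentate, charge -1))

Cation [W…]: ligand charges -4, W(VI) ⇒ ion charge 2+.
Anion [Cr…]: ligand charges -3, Cr(II) ⇒ ion charge 1−.
One 2+ cation requires 2 of the 1− anion.

[W(en)(OH)4][CrBr2(en)(gly)]2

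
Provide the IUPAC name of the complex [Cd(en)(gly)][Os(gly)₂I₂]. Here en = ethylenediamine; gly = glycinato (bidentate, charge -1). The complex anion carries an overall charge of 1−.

Both ions are complex: the cation is named first with the plain metal name, the anion second with the -ate form; each ion's ligands are alphabetised independently.
The complex anion is given as 1−; its ligand charges sum to -4, so Os = +3.
A 1:1 salt means the cation carries the equal and opposite charge, 1+.
Cation: ligand charges sum to -1; for the ion to be 1+, Cd = +2.

(ethylenediamine)(glycinato)cadmium(II) bis(glycinato)diiodoosmate(III)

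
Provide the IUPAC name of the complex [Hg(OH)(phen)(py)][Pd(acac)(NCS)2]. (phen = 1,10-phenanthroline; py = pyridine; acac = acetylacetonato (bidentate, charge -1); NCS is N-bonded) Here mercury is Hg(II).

hydroxo(1,10-phenanthroline)(pyridine)mercury(II) (acetylacetonato)diisothiocyanatopalladate(II)

Both ions are complex: the cation is named first with the plain metal name, the anion second with the -ate form; each ion's ligands are alphabetised independently.
Hg is given as +2; the cation's ligand charges sum to -1, so the complex cation is 1+.
A 1:1 salt means the anion carries the equal and opposite charge, 1−.
Anion: ligand charges sum to -3; for the ion to be 1−, Pd = +2.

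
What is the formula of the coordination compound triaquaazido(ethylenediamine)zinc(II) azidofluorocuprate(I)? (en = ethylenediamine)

[Zn(en)(H2O)3(N3)][CuF(N3)]

Cation [Zn…]: ligand charges -1, Zn(II) ⇒ ion charge 1+.
Anion [Cu…]: ligand charges -2, Cu(I) ⇒ ion charge 1−.
One 1+ cation balances one 1− anion.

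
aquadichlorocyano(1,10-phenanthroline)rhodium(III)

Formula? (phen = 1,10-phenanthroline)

[RhCl2(CN)(H2O)(phen)]

Ligands: 1 aqua (H2O, neutral), 1 1,10-phenanthroline (phen, neutral), 1 cyano (CN, -1), 2 chloro (Cl, -1). Ligand charge sum = -3.
With Rh in oxidation state +3, the complex ion is [Rh...].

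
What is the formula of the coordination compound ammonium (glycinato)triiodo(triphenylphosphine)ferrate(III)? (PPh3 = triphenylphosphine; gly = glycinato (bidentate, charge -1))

NH4[Fe(gly)I3(PPh3)]

Ligands: 1 triphenylphosphine (PPh3, neutral), 1 glycinato (gly, -1), 3 iodo (I, -1). Ligand charge sum = -4.
Charge balance with ammonium (+1) requires 1 complex ion per 1 ammonium.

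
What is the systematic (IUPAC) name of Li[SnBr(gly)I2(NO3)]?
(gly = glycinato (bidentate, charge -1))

The 1 lithium counter-ion carries a total charge of +1, so each complex ion is 1−.
Ligand charges: 1×glycinato (-1 each), 2×iodo (-1 each), 1×nitrato (-1 each), 1×bromo (-1 each); total -5. So Sn + (-5) = 1−, giving Sn = +4.
Ligands are named alphabetically: bromo before glycinato before iodo before nitrato.
The complex ion is anionic, so tin takes the -ate form stannate(IV).

lithium bromo(glycinato)diiodonitratostannate(IV)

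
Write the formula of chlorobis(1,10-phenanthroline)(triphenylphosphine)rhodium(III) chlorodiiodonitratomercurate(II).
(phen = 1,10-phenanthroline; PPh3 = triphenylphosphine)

Cation [Rh…]: ligand charges -1, Rh(III) ⇒ ion charge 2+.
Anion [Hg…]: ligand charges -4, Hg(II) ⇒ ion charge 2−.
One 2+ cation balances one 2− anion.

[RhCl(phen)2(PPh3)][HgClI2(NO3)]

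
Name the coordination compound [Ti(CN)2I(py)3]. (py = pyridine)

dicyanoiodotris(pyridine)titanium(III)

There is no counter-ion, so the complex is neutral overall.
Ligand charges: 2×cyano (-1 each), 3×pyridine (neutral), 1×iodo (-1 each); total -3. So Ti + (-3) = 0, giving Ti = +3.
Ligands are named alphabetically: cyano before iodo before pyridine.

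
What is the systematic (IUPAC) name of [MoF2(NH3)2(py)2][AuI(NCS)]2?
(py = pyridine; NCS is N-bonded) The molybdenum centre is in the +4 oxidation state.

Both ions are complex: the cation is named first with the plain metal name, the anion second with the -ate form; each ion's ligands are alphabetised independently.
Mo is given as +4; the cation's ligand charges sum to -2, so the complex cation is 2+.
With 2 anions per cation, each anion must be 2/2 = 1−.
Anion: ligand charges sum to -2; for the ion to be 1−, Au = +1.

diamminedifluorobis(pyridine)molybdenum(IV) iodoisothiocyanatoaurate(I)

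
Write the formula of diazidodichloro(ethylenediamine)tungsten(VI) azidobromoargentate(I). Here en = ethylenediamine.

Cation [W…]: ligand charges -4, W(VI) ⇒ ion charge 2+.
Anion [Ag…]: ligand charges -2, Ag(I) ⇒ ion charge 1−.

[WCl2(en)(N3)2][AgBr(N3)]2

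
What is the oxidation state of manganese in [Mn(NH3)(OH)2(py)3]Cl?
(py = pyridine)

+3

1 chloride outside the brackets (-1 each) → the complex ion is 1+.
Ligand charges: 3×py neutral; 2×OH = -2; 1×NH3 neutral; sum -2.
Mn + (-2) = 1+ ⇒ Mn is +3.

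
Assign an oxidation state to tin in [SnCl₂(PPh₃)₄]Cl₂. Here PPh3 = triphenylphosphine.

+4

2 chloride outside the brackets (-1 each) → the complex ion is 2+.
Ligand charges: 2×Cl = -2; 4×PPh3 neutral; sum -2.
Sn + (-2) = 2+ ⇒ Sn is +4.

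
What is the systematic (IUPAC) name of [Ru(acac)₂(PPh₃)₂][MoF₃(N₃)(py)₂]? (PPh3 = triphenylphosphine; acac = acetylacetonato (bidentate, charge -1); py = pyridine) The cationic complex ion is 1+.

bis(acetylacetonato)bis(triphenylphosphine)ruthenium(III) azidotrifluorobis(pyridine)molybdate(III)

Both ions are complex: the cation is named first with the plain metal name, the anion second with the -ate form; each ion's ligands are alphabetised independently.
The complex cation is given as 1+; its ligand charges sum to -2, so Ru = +3.
A 1:1 salt means the anion carries the equal and opposite charge, 1−.
Anion: ligand charges sum to -4; for the ion to be 1−, Mo = +3.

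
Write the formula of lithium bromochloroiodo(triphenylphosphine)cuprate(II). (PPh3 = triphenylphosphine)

Li[CuBrClI(PPh3)]

Ligands: 1 iodo (I, -1), 1 bromo (Br, -1), 1 chloro (Cl, -1), 1 triphenylphosphine (PPh3, neutral). Ligand charge sum = -3.
With Cu in oxidation state +2, the complex ion is [Cu...]^1−.
Charge balance with lithium (+1) requires 1 complex ion per 1 lithium.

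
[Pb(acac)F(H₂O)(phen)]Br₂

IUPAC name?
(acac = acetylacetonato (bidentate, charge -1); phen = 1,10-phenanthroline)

(acetylacetonato)aquafluoro(1,10-phenanthroline)lead(IV) bromide

The 2 bromide counter-ions carry a total charge of -2, so each complex ion is 2+.
Ligand charges: 1×acetylacetonato (-1 each), 1×1,10-phenanthroline (neutral), 1×fluoro (-1 each), 1×aqua (neutral); total -2. So Pb + (-2) = 2+, giving Pb = +4.
Ligands are named alphabetically: acetylacetonato before aqua before fluoro before phenanthroline.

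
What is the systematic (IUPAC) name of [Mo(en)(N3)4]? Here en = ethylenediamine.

There is no counter-ion, so the complex is neutral overall.
Ligand charges: 4×azido (-1 each), 1×ethylenediamine (neutral); total -4. So Mo + (-4) = 0, giving Mo = +4.
Ligands are named alphabetically: azido before ethylenediamine.

tetraazido(ethylenediamine)molybdenum(IV)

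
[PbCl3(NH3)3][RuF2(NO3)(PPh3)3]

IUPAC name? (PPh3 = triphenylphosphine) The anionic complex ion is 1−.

The complex anion is given as 1−; its ligand charges sum to -3, so Ru = +2.
A 1:1 salt means the cation carries the equal and opposite charge, 1+.
Cation: ligand charges sum to -3; for the ion to be 1+, Pb = +4.

triamminetrichlorolead(IV) difluoronitratotris(triphenylphosphine)ruthenate(II)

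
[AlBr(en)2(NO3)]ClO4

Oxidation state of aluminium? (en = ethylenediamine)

+3

1 perchlorate outside the brackets (-1 each) → the complex ion is 1+.
Ligand charges: 2×en neutral; 1×NO3 = -1; 1×Br = -1; sum -2.
Al + (-2) = 1+ ⇒ Al is +3.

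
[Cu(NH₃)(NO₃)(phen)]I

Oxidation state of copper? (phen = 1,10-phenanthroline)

1 iodide outside the brackets (-1 each) → the complex ion is 1+.
Ligand charges: 1×NH3 neutral; 1×NO3 = -1; 1×phen neutral; sum -1.
Cu + (-1) = 1+ ⇒ Cu is +2.

+2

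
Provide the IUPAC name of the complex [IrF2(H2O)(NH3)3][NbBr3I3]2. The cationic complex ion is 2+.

triammineaquadifluoroiridium(IV) tribromotriiodoniobate(V)

Both ions are complex: the cation is named first with the plain metal name, the anion second with the -ate form; each ion's ligands are alphabetised independently.
The complex cation is given as 2+; its ligand charges sum to -2, so Ir = +4.
With 2 anions per cation, each anion must be 2/2 = 1−.
Anion: ligand charges sum to -6; for the ion to be 1−, Nb = +5.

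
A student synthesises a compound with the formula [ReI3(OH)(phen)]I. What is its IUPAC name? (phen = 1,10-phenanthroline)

hydroxotriiodo(1,10-phenanthroline)rhenium(V) iodide

The 1 iodide counter-ion carries a total charge of -1, so each complex ion is 1+.
Ligand charges: 3×iodo (-1 each), 1×hydroxo (-1 each), 1×1,10-phenanthroline (neutral); total -4. So Re + (-4) = 1+, giving Re = +5.
Ligands are named alphabetically: hydroxo before iodo before phenanthroline.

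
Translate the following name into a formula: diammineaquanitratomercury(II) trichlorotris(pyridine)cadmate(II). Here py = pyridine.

Cation [Hg…]: ligand charges -1, Hg(II) ⇒ ion charge 1+.
Anion [Cd…]: ligand charges -3, Cd(II) ⇒ ion charge 1−.

[Hg(H2O)(NH3)2(NO3)][CdCl3(py)3]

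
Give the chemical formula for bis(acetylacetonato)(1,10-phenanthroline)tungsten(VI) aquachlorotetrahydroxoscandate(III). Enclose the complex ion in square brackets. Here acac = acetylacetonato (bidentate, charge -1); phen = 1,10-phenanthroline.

[W(acac)2(phen)][ScCl(H2O)(OH)4]2

Cation [W…]: ligand charges -2, W(VI) ⇒ ion charge 4+.
Anion [Sc…]: ligand charges -5, Sc(III) ⇒ ion charge 2−.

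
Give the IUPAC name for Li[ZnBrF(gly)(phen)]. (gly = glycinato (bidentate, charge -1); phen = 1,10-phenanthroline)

The 1 lithium counter-ion carries a total charge of +1, so each complex ion is 1−.
Ligand charges: 1×glycinato (-1 each), 1×bromo (-1 each), 1×1,10-phenanthroline (neutral), 1×fluoro (-1 each); total -3. So Zn + (-3) = 1−, giving Zn = +2.
Ligands are named alphabetically: bromo before fluoro before glycinato before phenanthroline.
The complex ion is anionic, so zinc takes the -ate form zincate(II).

lithium bromofluoro(glycinato)(1,10-phenanthroline)zincate(II)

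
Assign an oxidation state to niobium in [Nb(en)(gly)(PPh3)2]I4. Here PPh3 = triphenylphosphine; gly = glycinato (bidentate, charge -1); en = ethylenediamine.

4 iodide outside the brackets (-1 each) → the complex ion is 4+.
Ligand charges: 2×PPh3 neutral; 1×gly = -1; 1×en neutral; sum -1.
Nb + (-1) = 4+ ⇒ Nb is +5.

+5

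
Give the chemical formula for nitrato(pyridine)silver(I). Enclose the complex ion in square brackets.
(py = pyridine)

Ligands: 1 pyridine (py, neutral), 1 nitrato (NO3, -1). Ligand charge sum = -1.
With Ag in oxidation state +1, the complex ion is [Ag...].

[Ag(NO3)(py)]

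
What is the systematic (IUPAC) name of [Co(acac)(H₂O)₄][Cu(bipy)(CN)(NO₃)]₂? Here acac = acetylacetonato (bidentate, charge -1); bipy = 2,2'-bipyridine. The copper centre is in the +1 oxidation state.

(acetylacetonato)tetraaquacobalt(III) (2,2'-bipyridine)cyanonitratocuprate(I)

Cu is given as +1; the anion's ligand charges sum to -2, so the complex anion is 1−.
With 2 anions per cation, the cation must be 2×1 = 2+.
Cation: ligand charges sum to -1; for the ion to be 2+, Co = +3.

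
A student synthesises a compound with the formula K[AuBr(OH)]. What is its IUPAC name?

potassium bromohydroxoaurate(I)

The 1 potassium counter-ion carries a total charge of +1, so each complex ion is 1−.
Ligand charges: 1×hydroxo (-1 each), 1×bromo (-1 each); total -2. So Au + (-2) = 1−, giving Au = +1.
Ligands are named alphabetically: bromo before hydroxo.
The complex ion is anionic, so gold takes the -ate form aurate(I).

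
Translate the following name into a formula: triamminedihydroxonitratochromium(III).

[Cr(NH3)3(NO3)(OH)2]

Ligands: 1 nitrato (NO3, -1), 2 hydroxo (OH, -1), 3 ammine (NH3, neutral). Ligand charge sum = -3.
With Cr in oxidation state +3, the complex ion is [Cr...].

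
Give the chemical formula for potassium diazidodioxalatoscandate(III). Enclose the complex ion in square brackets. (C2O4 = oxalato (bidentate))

K3[Sc(C2O4)2(N3)2]

Ligands: 2 oxalato (C2O4, -2), 2 azido (N3, -1). Ligand charge sum = -6.
With Sc in oxidation state +3, the complex ion is [Sc...]^3−.
Charge balance with potassium (+1) requires 1 complex ion per 3 potassium.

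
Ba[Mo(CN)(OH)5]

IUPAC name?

The 1 barium counter-ion carries a total charge of +2, so each complex ion is 2−.
Ligand charges: 5×hydroxo (-1 each), 1×cyano (-1 each); total -6. So Mo + (-6) = 2−, giving Mo = +4.
Ligands are named alphabetically: cyano before hydroxo.
The complex ion is anionic, so molybdenum takes the -ate form molybdate(IV).

barium cyanopentahydroxomolybdate(IV)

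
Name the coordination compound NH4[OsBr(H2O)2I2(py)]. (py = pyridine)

ammonium diaquabromodiiodo(pyridine)osmate(II)

The 1 ammonium counter-ion carries a total charge of +1, so each complex ion is 1−.
Ligand charges: 2×iodo (-1 each), 1×pyridine (neutral), 1×bromo (-1 each), 2×aqua (neutral); total -3. So Os + (-3) = 1−, giving Os = +2.
Ligands are named alphabetically: aqua before bromo before iodo before pyridine.
The complex ion is anionic, so osmium takes the -ate form osmate(II).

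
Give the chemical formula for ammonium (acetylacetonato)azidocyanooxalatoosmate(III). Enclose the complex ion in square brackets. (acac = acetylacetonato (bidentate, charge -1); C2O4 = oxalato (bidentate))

Ligands: 1 azido (N3, -1), 1 acetylacetonato (acac, -1), 1 cyano (CN, -1), 1 oxalato (C2O4, -2). Ligand charge sum = -5.
With Os in oxidation state +3, the complex ion is [Os...]^2−.
Charge balance with ammonium (+1) requires 1 complex ion per 2 ammonium.

(NH4)2[Os(acac)(C2O4)(CN)(N3)]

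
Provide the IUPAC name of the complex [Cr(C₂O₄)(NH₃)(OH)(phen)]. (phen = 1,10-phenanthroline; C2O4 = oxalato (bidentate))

amminehydroxooxalato(1,10-phenanthroline)chromium(III)

There is no counter-ion, so the complex is neutral overall.
Ligand charges: 1×1,10-phenanthroline (neutral), 1×oxalato (-2 each), 1×hydroxo (-1 each), 1×ammine (neutral); total -3. So Cr + (-3) = 0, giving Cr = +3.
Ligands are named alphabetically: ammine before hydroxo before oxalato before phenanthroline.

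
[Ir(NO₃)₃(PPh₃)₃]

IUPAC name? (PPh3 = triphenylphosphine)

There is no counter-ion, so the complex is neutral overall.
Ligand charges: 3×nitrato (-1 each), 3×triphenylphosphine (neutral); total -3. So Ir + (-3) = 0, giving Ir = +3.
Ligands are named alphabetically: nitrato before triphenylphosphine.

trinitratotris(triphenylphosphine)iridium(III)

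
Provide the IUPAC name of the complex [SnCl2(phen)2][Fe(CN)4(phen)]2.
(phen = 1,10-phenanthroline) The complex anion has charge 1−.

The complex anion is given as 1−; its ligand charges sum to -4, so Fe = +3.
With 2 anions per cation, the cation must be 2×1 = 2+.
Cation: ligand charges sum to -2; for the ion to be 2+, Sn = +4.

dichlorobis(1,10-phenanthroline)tin(IV) tetracyano(1,10-phenanthroline)ferrate(III)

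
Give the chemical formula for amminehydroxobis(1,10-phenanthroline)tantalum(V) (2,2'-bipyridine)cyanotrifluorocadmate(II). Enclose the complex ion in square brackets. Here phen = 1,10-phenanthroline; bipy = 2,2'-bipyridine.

[Ta(NH3)(OH)(phen)2][Cd(bipy)(CN)F3]2

Cation [Ta…]: ligand charges -1, Ta(V) ⇒ ion charge 4+.
Anion [Cd…]: ligand charges -4, Cd(II) ⇒ ion charge 2−.
One 4+ cation requires 2 of the 2− anion.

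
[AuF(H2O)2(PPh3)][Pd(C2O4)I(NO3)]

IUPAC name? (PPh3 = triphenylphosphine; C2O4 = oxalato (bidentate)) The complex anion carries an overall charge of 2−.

Both ions are complex: the cation is named first with the plain metal name, the anion second with the -ate form; each ion's ligands are alphabetised independently.
The complex anion is given as 2−; its ligand charges sum to -4, so Pd = +2.
A 1:1 salt means the cation carries the equal and opposite charge, 2+.
Cation: ligand charges sum to -1; for the ion to be 2+, Au = +3.

diaquafluoro(triphenylphosphine)gold(III) iodonitratooxalatopalladate(II)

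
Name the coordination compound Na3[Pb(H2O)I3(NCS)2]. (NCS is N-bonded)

sodium aquatriiododiisothiocyanatoplumbate(II)

The 3 sodium counter-ions carry a total charge of +3, so each complex ion is 3−.
Ligand charges: 2×isothiocyanato (-1 each), 3×iodo (-1 each), 1×aqua (neutral); total -5. So Pb + (-5) = 3−, giving Pb = +2.
Ligands are named alphabetically: aqua before iodo before isothiocyanato.
The complex ion is anionic, so lead takes the -ate form plumbate(II).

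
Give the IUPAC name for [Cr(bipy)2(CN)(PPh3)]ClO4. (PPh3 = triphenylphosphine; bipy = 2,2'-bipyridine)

The 1 perchlorate counter-ion carries a total charge of -1, so each complex ion is 1+.
Ligand charges: 1×cyano (-1 each), 1×triphenylphosphine (neutral), 2×2,2'-bipyridine (neutral); total -1. So Cr + (-1) = 1+, giving Cr = +2.
Ligands are named alphabetically: bipyridine before cyano before triphenylphosphine.

bis(2,2'-bipyridine)cyano(triphenylphosphine)chromium(II) perchlorate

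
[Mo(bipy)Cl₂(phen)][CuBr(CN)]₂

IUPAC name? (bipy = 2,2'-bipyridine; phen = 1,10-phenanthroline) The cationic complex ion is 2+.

(2,2'-bipyridine)dichloro(1,10-phenanthroline)molybdenum(IV) bromocyanocuprate(I)

The complex cation is given as 2+; its ligand charges sum to -2, so Mo = +4.
With 2 anions per cation, each anion must be 2/2 = 1−.
Anion: ligand charges sum to -2; for the ion to be 1−, Cu = +1.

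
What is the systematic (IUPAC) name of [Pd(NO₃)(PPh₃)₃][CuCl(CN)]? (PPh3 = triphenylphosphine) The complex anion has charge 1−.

The complex anion is given as 1−; its ligand charges sum to -2, so Cu = +1.
A 1:1 salt means the cation carries the equal and opposite charge, 1+.
Cation: ligand charges sum to -1; for the ion to be 1+, Pd = +2.

nitratotris(triphenylphosphine)palladium(II) chlorocyanocuprate(I)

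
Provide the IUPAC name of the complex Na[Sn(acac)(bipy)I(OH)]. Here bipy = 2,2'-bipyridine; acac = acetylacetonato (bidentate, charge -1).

The 1 sodium counter-ion carries a total charge of +1, so each complex ion is 1−.
Ligand charges: 1×2,2'-bipyridine (neutral), 1×hydroxo (-1 each), 1×iodo (-1 each), 1×acetylacetonato (-1 each); total -3. So Sn + (-3) = 1−, giving Sn = +2.
Ligands are named alphabetically: acetylacetonato before bipyridine before hydroxo before iodo.
The complex ion is anionic, so tin takes the -ate form stannate(II).

sodium (acetylacetonato)(2,2'-bipyridine)hydroxoiodostannate(II)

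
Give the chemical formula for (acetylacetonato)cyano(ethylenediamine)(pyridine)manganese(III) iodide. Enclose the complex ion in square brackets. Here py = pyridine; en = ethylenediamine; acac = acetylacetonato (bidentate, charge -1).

[Mn(acac)(CN)(en)(py)]I

Ligands: 1 pyridine (py, neutral), 1 ethylenediamine (en, neutral), 1 cyano (CN, -1), 1 acetylacetonato (acac, -1). Ligand charge sum = -2.
With Mn in oxidation state +3, the complex ion is [Mn...]^1+.
Charge balance with iodide (-1) requires 1 complex ion per 1 iodide.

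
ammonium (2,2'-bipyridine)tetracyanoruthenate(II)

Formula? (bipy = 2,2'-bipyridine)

Ligands: 1 2,2'-bipyridine (bipy, neutral), 4 cyano (CN, -1). Ligand charge sum = -4.
Charge balance with ammonium (+1) requires 1 complex ion per 2 ammonium.

(NH4)2[Ru(bipy)(CN)4]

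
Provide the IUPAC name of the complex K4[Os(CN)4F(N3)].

The 4 potassium counter-ions carry a total charge of +4, so each complex ion is 4−.
Ligand charges: 4×cyano (-1 each), 1×fluoro (-1 each), 1×azido (-1 each); total -6. So Os + (-6) = 4−, giving Os = +2.
The complex ion is anionic, so osmium takes the -ate form osmate(II).

potassium azidotetracyanofluoroosmate(II)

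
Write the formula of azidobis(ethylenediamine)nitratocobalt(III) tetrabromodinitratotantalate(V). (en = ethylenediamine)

[Co(en)2(N3)(NO3)][TaBr4(NO3)2]

Cation [Co…]: ligand charges -2, Co(III) ⇒ ion charge 1+.
Anion [Ta…]: ligand charges -6, Ta(V) ⇒ ion charge 1−.
One 1+ cation balances one 1− anion.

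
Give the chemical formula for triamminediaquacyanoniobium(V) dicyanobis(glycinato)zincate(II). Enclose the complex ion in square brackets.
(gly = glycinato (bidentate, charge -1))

Cation [Nb…]: ligand charges -1, Nb(V) ⇒ ion charge 4+.
Anion [Zn…]: ligand charges -4, Zn(II) ⇒ ion charge 2−.

[Nb(CN)(H2O)2(NH3)3][Zn(CN)2(gly)2]2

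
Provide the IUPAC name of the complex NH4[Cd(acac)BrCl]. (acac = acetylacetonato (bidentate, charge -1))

The 1 ammonium counter-ion carries a total charge of +1, so each complex ion is 1−.
Ligand charges: 1×acetylacetonato (-1 each), 1×chloro (-1 each), 1×bromo (-1 each); total -3. So Cd + (-3) = 1−, giving Cd = +2.
Ligands are named alphabetically: acetylacetonato before bromo before chloro.
The complex ion is anionic, so cadmium takes the -ate form cadmate(II).

ammonium (acetylacetonato)bromochlorocadmate(II)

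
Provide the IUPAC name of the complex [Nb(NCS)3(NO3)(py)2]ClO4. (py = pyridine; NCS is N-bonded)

The 1 perchlorate counter-ion carries a total charge of -1, so each complex ion is 1+.
Ligand charges: 1×nitrato (-1 each), 2×pyridine (neutral), 3×isothiocyanato (-1 each); total -4. So Nb + (-4) = 1+, giving Nb = +5.
Ligands are named alphabetically: isothiocyanato before nitrato before pyridine.

triisothiocyanatonitratobis(pyridine)niobium(V) perchlorate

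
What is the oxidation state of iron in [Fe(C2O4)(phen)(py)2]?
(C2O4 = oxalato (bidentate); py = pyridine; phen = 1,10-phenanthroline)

+2

No counter-ion: the bracketed complex is neutral.
Ligand charges: 1×C2O4 = -2; 2×py neutral; 1×phen neutral; sum -2.
Fe + (-2) = 0 ⇒ Fe is +2.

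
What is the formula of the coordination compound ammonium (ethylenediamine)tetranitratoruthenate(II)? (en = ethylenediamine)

(NH4)2[Ru(en)(NO3)4]

Ligands: 4 nitrato (NO3, -1), 1 ethylenediamine (en, neutral). Ligand charge sum = -4.
Charge balance with ammonium (+1) requires 1 complex ion per 2 ammonium.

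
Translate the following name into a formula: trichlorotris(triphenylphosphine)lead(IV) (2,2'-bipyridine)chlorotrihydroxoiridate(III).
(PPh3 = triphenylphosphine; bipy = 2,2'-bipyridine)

Cation [Pb…]: ligand charges -3, Pb(IV) ⇒ ion charge 1+.
Anion [Ir…]: ligand charges -4, Ir(III) ⇒ ion charge 1−.

[PbCl3(PPh3)3][Ir(bipy)Cl(OH)3]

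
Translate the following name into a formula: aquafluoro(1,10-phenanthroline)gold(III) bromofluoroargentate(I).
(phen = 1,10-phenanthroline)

[AuF(H2O)(phen)][AgBrF]2

Cation [Au…]: ligand charges -1, Au(III) ⇒ ion charge 2+.
Anion [Ag…]: ligand charges -2, Ag(I) ⇒ ion charge 1−.
One 2+ cation requires 2 of the 1− anion.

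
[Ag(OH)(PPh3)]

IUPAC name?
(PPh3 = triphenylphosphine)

There is no counter-ion, so the complex is neutral overall.
Ligand charges: 1×triphenylphosphine (neutral), 1×hydroxo (-1 each); total -1. So Ag + (-1) = 0, giving Ag = +1.
Ligands are named alphabetically: hydroxo before triphenylphosphine.

hydroxo(triphenylphosphine)silver(I)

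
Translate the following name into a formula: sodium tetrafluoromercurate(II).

Na2[HgF4]

Ligands: 4 fluoro (F, -1). Ligand charge sum = -4.
With Hg in oxidation state +2, the complex ion is [Hg...]^2−.
Charge balance with sodium (+1) requires 1 complex ion per 2 sodium.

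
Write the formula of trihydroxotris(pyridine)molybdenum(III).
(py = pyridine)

[Mo(OH)3(py)3]

Ligands: 3 pyridine (py, neutral), 3 hydroxo (OH, -1). Ligand charge sum = -3.
With Mo in oxidation state +3, the complex ion is [Mo...].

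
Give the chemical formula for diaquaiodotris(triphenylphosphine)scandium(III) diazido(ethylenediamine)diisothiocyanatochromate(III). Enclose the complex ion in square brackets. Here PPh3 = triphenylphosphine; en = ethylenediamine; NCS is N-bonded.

Cation [Sc…]: ligand charges -1, Sc(III) ⇒ ion charge 2+.
Anion [Cr…]: ligand charges -4, Cr(III) ⇒ ion charge 1−.
One 2+ cation requires 2 of the 1− anion.

[Sc(H2O)2I(PPh3)3][Cr(en)(N3)2(NCS)2]2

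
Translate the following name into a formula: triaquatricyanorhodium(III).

[Rh(CN)3(H2O)3]

Ligands: 3 cyano (CN, -1), 3 aqua (H2O, neutral). Ligand charge sum = -3.
With Rh in oxidation state +3, the complex ion is [Rh...].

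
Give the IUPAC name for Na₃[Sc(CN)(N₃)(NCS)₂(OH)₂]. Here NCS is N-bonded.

The 3 sodium counter-ions carry a total charge of +3, so each complex ion is 3−.
Ligand charges: 2×isothiocyanato (-1 each), 2×hydroxo (-1 each), 1×cyano (-1 each), 1×azido (-1 each); total -6. So Sc + (-6) = 3−, giving Sc = +3.
Ligands are named alphabetically: azido before cyano before hydroxo before isothiocyanato.
The complex ion is anionic, so scandium takes the -ate form scandate(III).

sodium azidocyanodihydroxodiisothiocyanatoscandate(III)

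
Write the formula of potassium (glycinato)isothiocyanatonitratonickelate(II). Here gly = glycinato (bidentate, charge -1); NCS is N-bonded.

Ligands: 1 glycinato (gly, -1), 1 isothiocyanato (NCS, -1), 1 nitrato (NO3, -1). Ligand charge sum = -3.
Charge balance with potassium (+1) requires 1 complex ion per 1 potassium.

K[Ni(gly)(NCS)(NO3)]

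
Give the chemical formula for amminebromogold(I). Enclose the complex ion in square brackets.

[AuBr(NH3)]

Ligands: 1 ammine (NH3, neutral), 1 bromo (Br, -1). Ligand charge sum = -1.
With Au in oxidation state +1, the complex ion is [Au...].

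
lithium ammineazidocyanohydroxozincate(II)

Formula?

Ligands: 1 ammine (NH3, neutral), 1 cyano (CN, -1), 1 hydroxo (OH, -1), 1 azido (N3, -1). Ligand charge sum = -3.
With Zn in oxidation state +2, the complex ion is [Zn...]^1−.
Charge balance with lithium (+1) requires 1 complex ion per 1 lithium.

Li[Zn(CN)(N3)(NH3)(OH)]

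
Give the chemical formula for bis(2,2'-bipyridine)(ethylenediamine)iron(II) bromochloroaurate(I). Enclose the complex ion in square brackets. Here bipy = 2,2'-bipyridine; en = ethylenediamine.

Cation [Fe…]: ligand charges 0, Fe(II) ⇒ ion charge 2+.
Anion [Au…]: ligand charges -2, Au(I) ⇒ ion charge 1−.
One 2+ cation requires 2 of the 1− anion.

[Fe(bipy)2(en)][AuBrCl]2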